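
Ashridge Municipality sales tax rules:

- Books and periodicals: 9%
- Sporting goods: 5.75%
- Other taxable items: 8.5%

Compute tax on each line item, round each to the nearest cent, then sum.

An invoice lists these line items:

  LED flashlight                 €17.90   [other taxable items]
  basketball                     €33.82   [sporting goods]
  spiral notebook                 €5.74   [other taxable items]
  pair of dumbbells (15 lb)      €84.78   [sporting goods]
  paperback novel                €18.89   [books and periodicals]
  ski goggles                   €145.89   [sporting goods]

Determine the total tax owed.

€18.91

LED flashlight €17.90: other taxable items → 8.5% → €1.52
Basketball €33.82: sporting goods → 5.75% → €1.94
Spiral notebook €5.74: other taxable items → 8.5% → €0.49
Pair of dumbbells (15 lb) €84.78: sporting goods → 5.75% → €4.87
Paperback novel €18.89: books and periodicals → 9% → €1.70
Ski goggles €145.89: sporting goods → 5.75% → €8.39
Total tax = €1.52 + €1.94 + €0.49 + €4.87 + €1.70 + €8.39 = €18.91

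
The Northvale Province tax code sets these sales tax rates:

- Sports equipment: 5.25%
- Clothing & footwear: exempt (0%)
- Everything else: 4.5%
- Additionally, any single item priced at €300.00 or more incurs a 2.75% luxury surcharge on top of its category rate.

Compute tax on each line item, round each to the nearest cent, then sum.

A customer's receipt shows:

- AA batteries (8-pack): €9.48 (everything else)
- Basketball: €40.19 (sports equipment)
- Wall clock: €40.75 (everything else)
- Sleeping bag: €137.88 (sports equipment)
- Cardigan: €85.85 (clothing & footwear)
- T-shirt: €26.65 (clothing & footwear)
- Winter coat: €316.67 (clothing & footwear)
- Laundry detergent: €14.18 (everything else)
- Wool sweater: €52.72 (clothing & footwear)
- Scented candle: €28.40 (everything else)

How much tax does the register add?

€22.24

AA batteries (8-pack) €9.48: everything else → 4.5% → €0.43
Basketball €40.19: sports equipment → 5.25% → €2.11
Wall clock €40.75: everything else → 4.5% → €1.83
Sleeping bag €137.88: sports equipment → 5.25% → €7.24
Cardigan €85.85: clothing & footwear → 0% → €0.00
T-shirt €26.65: clothing & footwear → 0% → €0.00
Winter coat €316.67: clothing & footwear → 0% + 2.75% surcharge = 2.75% → €8.71
Laundry detergent €14.18: everything else → 4.5% → €0.64
Wool sweater €52.72: clothing & footwear → 0% → €0.00
Scented candle €28.40: everything else → 4.5% → €1.28
Total tax = €0.43 + €2.11 + €1.83 + €7.24 + €8.71 + €0.64 + €1.28 = €22.24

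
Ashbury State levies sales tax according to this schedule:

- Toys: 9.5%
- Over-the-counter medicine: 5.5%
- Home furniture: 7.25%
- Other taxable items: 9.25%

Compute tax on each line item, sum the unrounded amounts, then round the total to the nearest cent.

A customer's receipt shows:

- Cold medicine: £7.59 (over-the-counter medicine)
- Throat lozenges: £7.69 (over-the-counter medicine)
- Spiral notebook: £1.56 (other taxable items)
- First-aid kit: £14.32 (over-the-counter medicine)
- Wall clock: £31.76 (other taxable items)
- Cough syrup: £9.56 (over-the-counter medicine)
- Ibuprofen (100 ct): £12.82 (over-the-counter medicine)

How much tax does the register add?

£5.94

Cold medicine £7.59: over-the-counter medicine → 5.5% → £0.41745
Throat lozenges £7.69: over-the-counter medicine → 5.5% → £0.42295
Spiral notebook £1.56: other taxable items → 9.25% → £0.1443
First-aid kit £14.32: over-the-counter medicine → 5.5% → £0.7876
Wall clock £31.76: other taxable items → 9.25% → £2.9378
Cough syrup £9.56: over-the-counter medicine → 5.5% → £0.5258
Ibuprofen (100 ct) £12.82: over-the-counter medicine → 5.5% → £0.7051
Unrounded tax sum = £5.941 → £5.94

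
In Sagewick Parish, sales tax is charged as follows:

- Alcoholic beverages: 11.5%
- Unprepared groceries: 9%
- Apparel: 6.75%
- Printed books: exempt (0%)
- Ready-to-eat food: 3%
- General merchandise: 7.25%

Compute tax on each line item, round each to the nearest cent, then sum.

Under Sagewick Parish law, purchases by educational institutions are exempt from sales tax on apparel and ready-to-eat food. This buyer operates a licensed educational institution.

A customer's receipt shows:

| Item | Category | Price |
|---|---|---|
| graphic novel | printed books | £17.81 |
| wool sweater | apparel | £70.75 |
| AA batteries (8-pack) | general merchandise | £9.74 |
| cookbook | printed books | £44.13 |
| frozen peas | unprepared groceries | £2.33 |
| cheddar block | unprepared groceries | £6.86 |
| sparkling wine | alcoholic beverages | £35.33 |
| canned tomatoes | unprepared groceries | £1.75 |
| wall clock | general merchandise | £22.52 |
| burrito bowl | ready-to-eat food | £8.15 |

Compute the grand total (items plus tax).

Graphic novel £17.81: printed books → 0% → £0.00
Wool sweater £70.75: apparel, buyer-exempt → 0% → £0.00
AA batteries (8-pack) £9.74: general merchandise → 7.25% → £0.71
Cookbook £44.13: printed books → 0% → £0.00
Frozen peas £2.33: unprepared groceries → 9% → £0.21
Cheddar block £6.86: unprepared groceries → 9% → £0.62
Sparkling wine £35.33: alcoholic beverages → 11.5% → £4.06
Canned tomatoes £1.75: unprepared groceries → 9% → £0.16
Wall clock £22.52: general merchandise → 7.25% → £1.63
Burrito bowl £8.15: ready-to-eat food, buyer-exempt → 0% → £0.00
Subtotal = £219.37; tax = £7.39; total due = £226.76

£226.76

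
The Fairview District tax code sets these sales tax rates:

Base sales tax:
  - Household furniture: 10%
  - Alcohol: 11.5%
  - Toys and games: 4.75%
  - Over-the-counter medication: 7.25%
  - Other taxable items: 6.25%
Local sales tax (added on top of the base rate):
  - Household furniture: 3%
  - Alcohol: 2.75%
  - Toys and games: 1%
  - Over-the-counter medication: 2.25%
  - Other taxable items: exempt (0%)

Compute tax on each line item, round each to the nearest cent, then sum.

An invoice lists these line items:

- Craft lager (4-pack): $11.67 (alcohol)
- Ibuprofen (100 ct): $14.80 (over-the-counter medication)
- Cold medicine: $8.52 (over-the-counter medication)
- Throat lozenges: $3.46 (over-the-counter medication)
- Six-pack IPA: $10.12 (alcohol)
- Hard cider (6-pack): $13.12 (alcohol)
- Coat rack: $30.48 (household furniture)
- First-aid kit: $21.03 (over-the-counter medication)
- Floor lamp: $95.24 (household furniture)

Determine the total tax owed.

$25.86

Craft lager (4-pack) $11.67: alcohol → 11.5% + 2.75% local = 14.25% → $1.66
Ibuprofen (100 ct) $14.80: over-the-counter medication → 7.25% + 2.25% local = 9.5% → $1.41
Cold medicine $8.52: over-the-counter medication → 7.25% + 2.25% local = 9.5% → $0.81
Throat lozenges $3.46: over-the-counter medication → 7.25% + 2.25% local = 9.5% → $0.33
Six-pack IPA $10.12: alcohol → 11.5% + 2.75% local = 14.25% → $1.44
Hard cider (6-pack) $13.12: alcohol → 11.5% + 2.75% local = 14.25% → $1.87
Coat rack $30.48: household furniture → 10% + 3% local = 13% → $3.96
First-aid kit $21.03: over-the-counter medication → 7.25% + 2.25% local = 9.5% → $2.00
Floor lamp $95.24: household furniture → 10% + 3% local = 13% → $12.38
Total tax = $1.66 + $1.41 + $0.81 + $0.33 + $1.44 + $1.87 + $3.96 + $2.00 + $12.38 = $25.86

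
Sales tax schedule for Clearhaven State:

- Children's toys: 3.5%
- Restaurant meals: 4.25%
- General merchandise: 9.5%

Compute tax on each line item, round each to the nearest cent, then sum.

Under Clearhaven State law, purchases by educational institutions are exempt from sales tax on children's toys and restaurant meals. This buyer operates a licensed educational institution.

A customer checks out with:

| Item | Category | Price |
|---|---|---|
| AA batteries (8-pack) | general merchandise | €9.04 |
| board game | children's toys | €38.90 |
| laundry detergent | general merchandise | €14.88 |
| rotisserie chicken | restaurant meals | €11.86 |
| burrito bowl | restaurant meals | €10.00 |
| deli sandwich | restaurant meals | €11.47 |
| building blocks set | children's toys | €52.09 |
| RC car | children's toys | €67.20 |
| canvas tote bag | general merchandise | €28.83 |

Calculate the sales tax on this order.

AA batteries (8-pack) €9.04: general merchandise → 9.5% → €0.86
Board game €38.90: children's toys, buyer-exempt → 0% → €0.00
Laundry detergent €14.88: general merchandise → 9.5% → €1.41
Rotisserie chicken €11.86: restaurant meals, buyer-exempt → 0% → €0.00
Burrito bowl €10.00: restaurant meals, buyer-exempt → 0% → €0.00
Deli sandwich €11.47: restaurant meals, buyer-exempt → 0% → €0.00
Building blocks set €52.09: children's toys, buyer-exempt → 0% → €0.00
RC car €67.20: children's toys, buyer-exempt → 0% → €0.00
Canvas tote bag €28.83: general merchandise → 9.5% → €2.74
Total tax = €0.86 + €1.41 + €2.74 = €5.01

€5.01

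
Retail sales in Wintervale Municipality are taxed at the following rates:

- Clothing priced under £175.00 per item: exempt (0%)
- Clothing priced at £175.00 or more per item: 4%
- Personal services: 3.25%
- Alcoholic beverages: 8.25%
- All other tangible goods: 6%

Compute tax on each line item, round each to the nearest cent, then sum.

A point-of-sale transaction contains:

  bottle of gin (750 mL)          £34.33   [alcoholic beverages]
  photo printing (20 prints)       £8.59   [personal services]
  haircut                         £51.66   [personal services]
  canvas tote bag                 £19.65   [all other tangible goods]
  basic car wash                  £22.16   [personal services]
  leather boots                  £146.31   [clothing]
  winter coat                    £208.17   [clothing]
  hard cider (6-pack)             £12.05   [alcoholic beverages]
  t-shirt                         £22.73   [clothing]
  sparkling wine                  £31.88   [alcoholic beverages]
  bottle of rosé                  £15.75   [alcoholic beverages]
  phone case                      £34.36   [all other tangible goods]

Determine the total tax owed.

£22.00

Bottle of gin (750 mL) £34.33: alcoholic beverages → 8.25% → £2.83
Photo printing (20 prints) £8.59: personal services → 3.25% → £0.28
Haircut £51.66: personal services → 3.25% → £1.68
Canvas tote bag £19.65: all other tangible goods → 6% → £1.18
Basic car wash £22.16: personal services → 3.25% → £0.72
Leather boots £146.31: clothing, under £175.00 → 0% → £0.00
Winter coat £208.17: clothing, £175.00 or more → 4% → £8.33
Hard cider (6-pack) £12.05: alcoholic beverages → 8.25% → £0.99
T-shirt £22.73: clothing, under £175.00 → 0% → £0.00
Sparkling wine £31.88: alcoholic beverages → 8.25% → £2.63
Bottle of rosé £15.75: alcoholic beverages → 8.25% → £1.30
Phone case £34.36: all other tangible goods → 6% → £2.06
Total tax = £2.83 + £0.28 + £1.68 + £1.18 + £0.72 + £8.33 + £0.99 + £2.63 + £1.30 + £2.06 = £22.00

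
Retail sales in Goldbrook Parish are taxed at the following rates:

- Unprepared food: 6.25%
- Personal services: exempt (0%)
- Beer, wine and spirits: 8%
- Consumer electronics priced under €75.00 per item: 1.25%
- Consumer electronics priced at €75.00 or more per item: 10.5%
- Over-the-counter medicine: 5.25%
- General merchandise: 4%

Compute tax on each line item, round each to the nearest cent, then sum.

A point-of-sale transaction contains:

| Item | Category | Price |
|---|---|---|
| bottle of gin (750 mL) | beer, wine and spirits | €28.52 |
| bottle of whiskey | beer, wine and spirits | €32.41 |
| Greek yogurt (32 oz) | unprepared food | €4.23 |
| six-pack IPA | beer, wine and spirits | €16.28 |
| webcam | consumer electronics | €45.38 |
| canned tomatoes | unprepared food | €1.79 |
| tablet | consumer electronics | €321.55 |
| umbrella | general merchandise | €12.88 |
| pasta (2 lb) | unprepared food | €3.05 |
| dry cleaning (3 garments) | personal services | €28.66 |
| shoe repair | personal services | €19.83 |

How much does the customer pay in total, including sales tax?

Bottle of gin (750 mL) €28.52: beer, wine and spirits → 8% → €2.28
Bottle of whiskey €32.41: beer, wine and spirits → 8% → €2.59
Greek yogurt (32 oz) €4.23: unprepared food → 6.25% → €0.26
Six-pack IPA €16.28: beer, wine and spirits → 8% → €1.30
Webcam €45.38: consumer electronics, under €75.00 → 1.25% → €0.57
Canned tomatoes €1.79: unprepared food → 6.25% → €0.11
Tablet €321.55: consumer electronics, €75.00 or more → 10.5% → €33.76
Umbrella €12.88: general merchandise → 4% → €0.52
Pasta (2 lb) €3.05: unprepared food → 6.25% → €0.19
Dry cleaning (3 garments) €28.66: personal services → 0% → €0.00
Shoe repair €19.83: personal services → 0% → €0.00
Subtotal = €514.58; tax = €41.58; total due = €556.16

€556.16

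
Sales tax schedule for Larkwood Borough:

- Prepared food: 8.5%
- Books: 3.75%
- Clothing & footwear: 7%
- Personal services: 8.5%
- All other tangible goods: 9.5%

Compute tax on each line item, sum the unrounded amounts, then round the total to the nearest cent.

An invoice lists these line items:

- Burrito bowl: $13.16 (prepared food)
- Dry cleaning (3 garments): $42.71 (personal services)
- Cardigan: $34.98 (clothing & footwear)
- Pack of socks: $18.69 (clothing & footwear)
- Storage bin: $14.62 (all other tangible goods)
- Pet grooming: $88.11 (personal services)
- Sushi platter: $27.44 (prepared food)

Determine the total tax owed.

$19.72

Burrito bowl $13.16: prepared food → 8.5% → $1.1186
Dry cleaning (3 garments) $42.71: personal services → 8.5% → $3.63035
Cardigan $34.98: clothing & footwear → 7% → $2.4486
Pack of socks $18.69: clothing & footwear → 7% → $1.3083
Storage bin $14.62: all other tangible goods → 9.5% → $1.3889
Pet grooming $88.11: personal services → 8.5% → $7.48935
Sushi platter $27.44: prepared food → 8.5% → $2.3324
Unrounded tax sum = $19.7165 → $19.72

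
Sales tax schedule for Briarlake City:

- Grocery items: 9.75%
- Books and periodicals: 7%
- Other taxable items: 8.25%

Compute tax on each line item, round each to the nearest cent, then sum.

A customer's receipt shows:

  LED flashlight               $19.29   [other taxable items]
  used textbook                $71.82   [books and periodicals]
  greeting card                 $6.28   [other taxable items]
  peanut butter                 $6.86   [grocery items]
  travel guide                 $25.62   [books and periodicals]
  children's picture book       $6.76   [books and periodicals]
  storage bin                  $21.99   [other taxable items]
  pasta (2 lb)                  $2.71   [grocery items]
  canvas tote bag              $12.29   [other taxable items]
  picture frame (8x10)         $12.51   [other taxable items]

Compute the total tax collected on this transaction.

$14.18

LED flashlight $19.29: other taxable items → 8.25% → $1.59
Used textbook $71.82: books and periodicals → 7% → $5.03
Greeting card $6.28: other taxable items → 8.25% → $0.52
Peanut butter $6.86: grocery items → 9.75% → $0.67
Travel guide $25.62: books and periodicals → 7% → $1.79
Children's picture book $6.76: books and periodicals → 7% → $0.47
Storage bin $21.99: other taxable items → 8.25% → $1.81
Pasta (2 lb) $2.71: grocery items → 9.75% → $0.26
Canvas tote bag $12.29: other taxable items → 8.25% → $1.01
Picture frame (8x10) $12.51: other taxable items → 8.25% → $1.03
Total tax = $1.59 + $5.03 + $0.52 + $0.67 + $1.79 + $0.47 + $1.81 + $0.26 + $1.01 + $1.03 = $14.18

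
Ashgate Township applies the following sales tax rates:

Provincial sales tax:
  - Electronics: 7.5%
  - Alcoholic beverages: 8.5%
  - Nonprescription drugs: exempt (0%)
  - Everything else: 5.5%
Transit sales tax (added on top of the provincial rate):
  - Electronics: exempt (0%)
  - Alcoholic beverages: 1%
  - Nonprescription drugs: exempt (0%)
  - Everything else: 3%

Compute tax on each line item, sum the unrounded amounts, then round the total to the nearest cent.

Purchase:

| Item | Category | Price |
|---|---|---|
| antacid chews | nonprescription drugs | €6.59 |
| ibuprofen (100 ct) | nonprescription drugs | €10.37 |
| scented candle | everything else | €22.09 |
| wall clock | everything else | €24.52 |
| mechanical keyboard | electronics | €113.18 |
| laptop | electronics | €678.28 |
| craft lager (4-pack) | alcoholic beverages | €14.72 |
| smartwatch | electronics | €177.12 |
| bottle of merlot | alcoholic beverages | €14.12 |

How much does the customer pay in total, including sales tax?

€1140.34

Antacid chews €6.59: nonprescription drugs → 0% + 0% transit = 0% → €0.00
Ibuprofen (100 ct) €10.37: nonprescription drugs → 0% + 0% transit = 0% → €0.00
Scented candle €22.09: everything else → 5.5% + 3% transit = 8.5% → €1.87765
Wall clock €24.52: everything else → 5.5% + 3% transit = 8.5% → €2.0842
Mechanical keyboard €113.18: electronics → 7.5% + 0% transit = 7.5% → €8.4885
Laptop €678.28: electronics → 7.5% + 0% transit = 7.5% → €50.871
Craft lager (4-pack) €14.72: alcoholic beverages → 8.5% + 1% transit = 9.5% → €1.3984
Smartwatch €177.12: electronics → 7.5% + 0% transit = 7.5% → €13.284
Bottle of merlot €14.12: alcoholic beverages → 8.5% + 1% transit = 9.5% → €1.3414
Subtotal = €1060.99; unrounded tax = €79.34515 → €79.35; total due = €1140.34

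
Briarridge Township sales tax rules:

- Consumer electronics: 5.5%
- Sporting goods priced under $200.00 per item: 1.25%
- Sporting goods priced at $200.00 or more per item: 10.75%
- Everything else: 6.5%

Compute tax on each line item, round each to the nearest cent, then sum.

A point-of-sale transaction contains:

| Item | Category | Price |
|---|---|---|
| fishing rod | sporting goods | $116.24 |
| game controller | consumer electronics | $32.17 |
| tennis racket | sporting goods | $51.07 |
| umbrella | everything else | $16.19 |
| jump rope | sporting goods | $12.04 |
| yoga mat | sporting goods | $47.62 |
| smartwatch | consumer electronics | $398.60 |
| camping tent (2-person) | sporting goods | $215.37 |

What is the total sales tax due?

Fishing rod $116.24: sporting goods, under $200.00 → 1.25% → $1.45
Game controller $32.17: consumer electronics → 5.5% → $1.77
Tennis racket $51.07: sporting goods, under $200.00 → 1.25% → $0.64
Umbrella $16.19: everything else → 6.5% → $1.05
Jump rope $12.04: sporting goods, under $200.00 → 1.25% → $0.15
Yoga mat $47.62: sporting goods, under $200.00 → 1.25% → $0.60
Smartwatch $398.60: consumer electronics → 5.5% → $21.92
Camping tent (2-person) $215.37: sporting goods, $200.00 or more → 10.75% → $23.15
Total tax = $1.45 + $1.77 + $0.64 + $1.05 + $0.15 + $0.60 + $21.92 + $23.15 = $50.73

$50.73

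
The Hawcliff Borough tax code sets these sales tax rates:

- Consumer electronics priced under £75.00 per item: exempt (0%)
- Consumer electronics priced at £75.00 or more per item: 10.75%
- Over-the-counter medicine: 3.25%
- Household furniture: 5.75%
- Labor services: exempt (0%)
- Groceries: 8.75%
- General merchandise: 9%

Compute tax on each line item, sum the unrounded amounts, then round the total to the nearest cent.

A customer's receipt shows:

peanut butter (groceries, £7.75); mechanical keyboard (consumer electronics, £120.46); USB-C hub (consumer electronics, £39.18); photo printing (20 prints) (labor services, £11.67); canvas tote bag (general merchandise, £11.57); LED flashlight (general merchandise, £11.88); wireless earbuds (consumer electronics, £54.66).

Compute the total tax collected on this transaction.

£15.74

Peanut butter £7.75: groceries → 8.75% → £0.678125
Mechanical keyboard £120.46: consumer electronics, £75.00 or more → 10.75% → £12.94945
USB-C hub £39.18: consumer electronics, under £75.00 → 0% → £0.00
Photo printing (20 prints) £11.67: labor services → 0% → £0.00
Canvas tote bag £11.57: general merchandise → 9% → £1.0413
LED flashlight £11.88: general merchandise → 9% → £1.0692
Wireless earbuds £54.66: consumer electronics, under £75.00 → 0% → £0.00
Unrounded tax sum = £15.738075 → £15.74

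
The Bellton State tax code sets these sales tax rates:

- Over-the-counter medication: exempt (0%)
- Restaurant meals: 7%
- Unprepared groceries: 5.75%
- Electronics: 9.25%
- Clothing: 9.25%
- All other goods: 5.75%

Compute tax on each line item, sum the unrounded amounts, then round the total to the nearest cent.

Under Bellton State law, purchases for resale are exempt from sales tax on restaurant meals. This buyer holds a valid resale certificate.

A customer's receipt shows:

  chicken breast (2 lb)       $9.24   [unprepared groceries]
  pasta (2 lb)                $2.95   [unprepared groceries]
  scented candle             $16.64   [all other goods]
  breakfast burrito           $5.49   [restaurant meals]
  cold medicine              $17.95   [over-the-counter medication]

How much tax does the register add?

$1.66

Chicken breast (2 lb) $9.24: unprepared groceries → 5.75% → $0.5313
Pasta (2 lb) $2.95: unprepared groceries → 5.75% → $0.169625
Scented candle $16.64: all other goods → 5.75% → $0.9568
Breakfast burrito $5.49: restaurant meals, buyer-exempt → 0% → $0.00
Cold medicine $17.95: over-the-counter medication → 0% → $0.00
Unrounded tax sum = $1.657725 → $1.66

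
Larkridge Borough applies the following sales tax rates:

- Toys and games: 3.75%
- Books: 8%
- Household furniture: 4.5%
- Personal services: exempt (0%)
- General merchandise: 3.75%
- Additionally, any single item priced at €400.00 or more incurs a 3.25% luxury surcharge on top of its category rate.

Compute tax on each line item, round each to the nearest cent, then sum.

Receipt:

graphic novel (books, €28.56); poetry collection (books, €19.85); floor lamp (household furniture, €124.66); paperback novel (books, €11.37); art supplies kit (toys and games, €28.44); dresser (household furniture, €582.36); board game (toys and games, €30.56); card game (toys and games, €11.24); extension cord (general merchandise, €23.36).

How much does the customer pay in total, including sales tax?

€919.44

Graphic novel €28.56: books → 8% → €2.28
Poetry collection €19.85: books → 8% → €1.59
Floor lamp €124.66: household furniture → 4.5% → €5.61
Paperback novel €11.37: books → 8% → €0.91
Art supplies kit €28.44: toys and games → 3.75% → €1.07
Dresser €582.36: household furniture → 4.5% + 3.25% surcharge = 7.75% → €45.13
Board game €30.56: toys and games → 3.75% → €1.15
Card game €11.24: toys and games → 3.75% → €0.42
Extension cord €23.36: general merchandise → 3.75% → €0.88
Subtotal = €860.40; tax = €59.04; total due = €919.44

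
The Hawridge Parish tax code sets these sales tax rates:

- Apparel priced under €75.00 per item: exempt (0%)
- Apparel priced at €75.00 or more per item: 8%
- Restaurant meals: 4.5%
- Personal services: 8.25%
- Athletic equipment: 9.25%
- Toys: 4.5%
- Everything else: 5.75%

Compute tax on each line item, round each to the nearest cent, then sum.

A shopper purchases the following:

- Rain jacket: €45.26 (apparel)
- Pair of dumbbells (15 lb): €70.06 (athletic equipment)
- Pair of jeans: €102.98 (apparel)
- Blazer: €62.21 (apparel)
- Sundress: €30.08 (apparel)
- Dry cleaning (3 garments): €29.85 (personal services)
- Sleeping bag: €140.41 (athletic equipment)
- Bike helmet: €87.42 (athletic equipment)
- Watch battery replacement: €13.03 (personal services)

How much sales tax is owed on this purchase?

Rain jacket €45.26: apparel, under €75.00 → 0% → €0.00
Pair of dumbbells (15 lb) €70.06: athletic equipment → 9.25% → €6.48
Pair of jeans €102.98: apparel, €75.00 or more → 8% → €8.24
Blazer €62.21: apparel, under €75.00 → 0% → €0.00
Sundress €30.08: apparel, under €75.00 → 0% → €0.00
Dry cleaning (3 garments) €29.85: personal services → 8.25% → €2.46
Sleeping bag €140.41: athletic equipment → 9.25% → €12.99
Bike helmet €87.42: athletic equipment → 9.25% → €8.09
Watch battery replacement €13.03: personal services → 8.25% → €1.07
Total tax = €6.48 + €8.24 + €2.46 + €12.99 + €8.09 + €1.07 = €39.33

€39.33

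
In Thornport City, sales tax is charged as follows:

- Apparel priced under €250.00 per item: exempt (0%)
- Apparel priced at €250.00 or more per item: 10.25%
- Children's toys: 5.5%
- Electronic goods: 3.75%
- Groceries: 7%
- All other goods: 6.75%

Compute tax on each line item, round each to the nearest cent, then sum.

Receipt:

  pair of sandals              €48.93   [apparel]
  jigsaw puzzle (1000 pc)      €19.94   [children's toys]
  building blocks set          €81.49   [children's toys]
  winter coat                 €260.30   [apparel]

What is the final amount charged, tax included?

Pair of sandals €48.93: apparel, under €250.00 → 0% → €0.00
Jigsaw puzzle (1000 pc) €19.94: children's toys → 5.5% → €1.10
Building blocks set €81.49: children's toys → 5.5% → €4.48
Winter coat €260.30: apparel, €250.00 or more → 10.25% → €26.68
Subtotal = €410.66; tax = €32.26; total due = €442.92

€442.92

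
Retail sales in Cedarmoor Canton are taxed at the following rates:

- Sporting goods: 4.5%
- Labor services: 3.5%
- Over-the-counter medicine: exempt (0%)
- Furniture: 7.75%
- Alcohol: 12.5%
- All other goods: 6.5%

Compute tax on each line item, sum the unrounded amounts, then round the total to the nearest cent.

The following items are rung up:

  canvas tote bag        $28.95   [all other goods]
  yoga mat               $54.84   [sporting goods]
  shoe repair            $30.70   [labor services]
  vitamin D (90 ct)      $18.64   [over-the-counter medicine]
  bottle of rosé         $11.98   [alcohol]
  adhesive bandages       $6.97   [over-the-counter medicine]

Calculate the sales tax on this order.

$6.92

Canvas tote bag $28.95: all other goods → 6.5% → $1.88175
Yoga mat $54.84: sporting goods → 4.5% → $2.4678
Shoe repair $30.70: labor services → 3.5% → $1.0745
Vitamin D (90 ct) $18.64: over-the-counter medicine → 0% → $0.00
Bottle of rosé $11.98: alcohol → 12.5% → $1.4975
Adhesive bandages $6.97: over-the-counter medicine → 0% → $0.00
Unrounded tax sum = $6.92155 → $6.92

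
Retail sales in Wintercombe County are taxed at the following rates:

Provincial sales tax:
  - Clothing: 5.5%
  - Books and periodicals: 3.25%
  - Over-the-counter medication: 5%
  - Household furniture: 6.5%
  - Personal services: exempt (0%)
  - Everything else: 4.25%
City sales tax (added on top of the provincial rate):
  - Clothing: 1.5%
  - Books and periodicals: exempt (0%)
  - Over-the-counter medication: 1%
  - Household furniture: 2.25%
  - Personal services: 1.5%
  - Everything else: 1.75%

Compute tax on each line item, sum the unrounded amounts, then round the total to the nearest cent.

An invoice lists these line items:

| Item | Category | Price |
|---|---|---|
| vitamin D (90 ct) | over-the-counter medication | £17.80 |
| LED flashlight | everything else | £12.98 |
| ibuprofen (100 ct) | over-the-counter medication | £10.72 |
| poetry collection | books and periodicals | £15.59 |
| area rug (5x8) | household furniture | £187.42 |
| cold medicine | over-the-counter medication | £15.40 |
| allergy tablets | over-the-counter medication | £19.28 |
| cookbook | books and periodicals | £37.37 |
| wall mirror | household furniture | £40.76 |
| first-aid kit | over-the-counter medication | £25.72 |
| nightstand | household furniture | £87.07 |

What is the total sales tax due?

Vitamin D (90 ct) £17.80: over-the-counter medication → 5% + 1% city = 6% → £1.068
LED flashlight £12.98: everything else → 4.25% + 1.75% city = 6% → £0.7788
Ibuprofen (100 ct) £10.72: over-the-counter medication → 5% + 1% city = 6% → £0.6432
Poetry collection £15.59: books and periodicals → 3.25% + 0% city = 3.25% → £0.506675
Area rug (5x8) £187.42: household furniture → 6.5% + 2.25% city = 8.75% → £16.39925
Cold medicine £15.40: over-the-counter medication → 5% + 1% city = 6% → £0.924
Allergy tablets £19.28: over-the-counter medication → 5% + 1% city = 6% → £1.1568
Cookbook £37.37: books and periodicals → 3.25% + 0% city = 3.25% → £1.214525
Wall mirror £40.76: household furniture → 6.5% + 2.25% city = 8.75% → £3.5665
First-aid kit £25.72: over-the-counter medication → 5% + 1% city = 6% → £1.5432
Nightstand £87.07: household furniture → 6.5% + 2.25% city = 8.75% → £7.618625
Unrounded tax sum = £35.419575 → £35.42

£35.42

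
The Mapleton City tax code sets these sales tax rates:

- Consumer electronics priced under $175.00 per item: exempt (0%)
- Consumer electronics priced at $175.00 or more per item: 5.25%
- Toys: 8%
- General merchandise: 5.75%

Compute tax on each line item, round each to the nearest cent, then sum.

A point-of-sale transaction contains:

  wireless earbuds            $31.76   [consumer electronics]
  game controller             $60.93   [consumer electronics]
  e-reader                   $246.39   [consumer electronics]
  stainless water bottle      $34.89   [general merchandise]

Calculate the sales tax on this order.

$14.95

Wireless earbuds $31.76: consumer electronics, under $175.00 → 0% → $0.00
Game controller $60.93: consumer electronics, under $175.00 → 0% → $0.00
E-reader $246.39: consumer electronics, $175.00 or more → 5.25% → $12.94
Stainless water bottle $34.89: general merchandise → 5.75% → $2.01
Total tax = $12.94 + $2.01 = $14.95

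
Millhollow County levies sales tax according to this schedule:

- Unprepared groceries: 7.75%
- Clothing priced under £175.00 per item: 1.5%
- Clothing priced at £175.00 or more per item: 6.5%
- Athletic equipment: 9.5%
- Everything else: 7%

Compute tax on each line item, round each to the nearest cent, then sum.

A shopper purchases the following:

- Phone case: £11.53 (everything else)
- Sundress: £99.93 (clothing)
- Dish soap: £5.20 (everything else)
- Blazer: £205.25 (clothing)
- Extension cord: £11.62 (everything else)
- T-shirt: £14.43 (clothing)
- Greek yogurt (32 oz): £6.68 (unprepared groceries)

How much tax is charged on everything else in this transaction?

Phone case £11.53: everything else → 7% → £0.81
Dish soap £5.20: everything else → 7% → £0.36
Extension cord £11.62: everything else → 7% → £0.81
Tax on everything else = £0.81 + £0.36 + £0.81 = £1.98

£1.98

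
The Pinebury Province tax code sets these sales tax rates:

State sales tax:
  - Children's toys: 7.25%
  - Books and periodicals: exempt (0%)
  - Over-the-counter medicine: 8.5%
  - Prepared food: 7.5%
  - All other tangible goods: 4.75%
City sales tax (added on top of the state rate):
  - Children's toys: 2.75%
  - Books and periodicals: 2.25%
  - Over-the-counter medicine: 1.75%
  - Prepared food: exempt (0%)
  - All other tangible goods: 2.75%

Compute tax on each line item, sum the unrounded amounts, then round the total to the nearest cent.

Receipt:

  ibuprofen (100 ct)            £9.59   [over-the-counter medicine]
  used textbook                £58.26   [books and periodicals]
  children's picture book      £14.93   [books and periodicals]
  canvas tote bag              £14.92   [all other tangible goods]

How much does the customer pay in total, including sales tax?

£101.45

Ibuprofen (100 ct) £9.59: over-the-counter medicine → 8.5% + 1.75% city = 10.25% → £0.982975
Used textbook £58.26: books and periodicals → 0% + 2.25% city = 2.25% → £1.31085
Children's picture book £14.93: books and periodicals → 0% + 2.25% city = 2.25% → £0.335925
Canvas tote bag £14.92: all other tangible goods → 4.75% + 2.75% city = 7.5% → £1.119
Subtotal = £97.70; unrounded tax = £3.74875 → £3.75; total due = £101.45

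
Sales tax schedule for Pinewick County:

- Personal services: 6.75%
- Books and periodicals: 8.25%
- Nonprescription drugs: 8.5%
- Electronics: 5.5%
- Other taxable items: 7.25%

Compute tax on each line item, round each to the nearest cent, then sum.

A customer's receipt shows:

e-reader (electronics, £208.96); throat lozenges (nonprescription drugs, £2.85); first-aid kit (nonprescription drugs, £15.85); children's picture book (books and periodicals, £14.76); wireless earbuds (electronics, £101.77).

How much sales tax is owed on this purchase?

£19.90

E-reader £208.96: electronics → 5.5% → £11.49
Throat lozenges £2.85: nonprescription drugs → 8.5% → £0.24
First-aid kit £15.85: nonprescription drugs → 8.5% → £1.35
Children's picture book £14.76: books and periodicals → 8.25% → £1.22
Wireless earbuds £101.77: electronics → 5.5% → £5.60
Total tax = £11.49 + £0.24 + £1.35 + £1.22 + £5.60 = £19.90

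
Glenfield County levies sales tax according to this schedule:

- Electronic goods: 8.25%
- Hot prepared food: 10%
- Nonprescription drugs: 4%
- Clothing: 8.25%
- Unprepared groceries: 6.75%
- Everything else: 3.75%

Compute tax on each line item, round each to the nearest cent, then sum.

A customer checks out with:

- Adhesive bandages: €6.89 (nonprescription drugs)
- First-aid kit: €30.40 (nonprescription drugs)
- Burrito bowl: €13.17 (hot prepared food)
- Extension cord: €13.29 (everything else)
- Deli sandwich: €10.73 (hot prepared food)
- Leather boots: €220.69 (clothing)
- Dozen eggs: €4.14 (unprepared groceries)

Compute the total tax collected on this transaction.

€22.88

Adhesive bandages €6.89: nonprescription drugs → 4% → €0.28
First-aid kit €30.40: nonprescription drugs → 4% → €1.22
Burrito bowl €13.17: hot prepared food → 10% → €1.32
Extension cord €13.29: everything else → 3.75% → €0.50
Deli sandwich €10.73: hot prepared food → 10% → €1.07
Leather boots €220.69: clothing → 8.25% → €18.21
Dozen eggs €4.14: unprepared groceries → 6.75% → €0.28
Total tax = €0.28 + €1.22 + €1.32 + €0.50 + €1.07 + €18.21 + €0.28 = €22.88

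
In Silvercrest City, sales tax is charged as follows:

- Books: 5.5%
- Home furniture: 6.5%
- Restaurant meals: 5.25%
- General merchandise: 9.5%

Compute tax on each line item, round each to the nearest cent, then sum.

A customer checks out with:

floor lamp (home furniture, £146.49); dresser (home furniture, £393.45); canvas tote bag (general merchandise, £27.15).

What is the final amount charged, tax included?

Floor lamp £146.49: home furniture → 6.5% → £9.52
Dresser £393.45: home furniture → 6.5% → £25.57
Canvas tote bag £27.15: general merchandise → 9.5% → £2.58
Subtotal = £567.09; tax = £37.67; total due = £604.76

£604.76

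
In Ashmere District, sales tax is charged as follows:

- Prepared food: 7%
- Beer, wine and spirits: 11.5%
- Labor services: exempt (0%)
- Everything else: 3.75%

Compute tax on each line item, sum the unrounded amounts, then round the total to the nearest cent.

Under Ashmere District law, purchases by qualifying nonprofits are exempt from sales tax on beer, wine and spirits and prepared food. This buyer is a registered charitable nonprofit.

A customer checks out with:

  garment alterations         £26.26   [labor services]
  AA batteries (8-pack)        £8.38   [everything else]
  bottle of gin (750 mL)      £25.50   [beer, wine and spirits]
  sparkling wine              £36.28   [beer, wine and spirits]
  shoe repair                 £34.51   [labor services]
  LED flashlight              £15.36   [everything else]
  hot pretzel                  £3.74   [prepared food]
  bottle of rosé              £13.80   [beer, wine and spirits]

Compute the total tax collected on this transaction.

£0.89

Garment alterations £26.26: labor services → 0% → £0.00
AA batteries (8-pack) £8.38: everything else → 3.75% → £0.31425
Bottle of gin (750 mL) £25.50: beer, wine and spirits, buyer-exempt → 0% → £0.00
Sparkling wine £36.28: beer, wine and spirits, buyer-exempt → 0% → £0.00
Shoe repair £34.51: labor services → 0% → £0.00
LED flashlight £15.36: everything else → 3.75% → £0.576
Hot pretzel £3.74: prepared food, buyer-exempt → 0% → £0.00
Bottle of rosé £13.80: beer, wine and spirits, buyer-exempt → 0% → £0.00
Unrounded tax sum = £0.89025 → £0.89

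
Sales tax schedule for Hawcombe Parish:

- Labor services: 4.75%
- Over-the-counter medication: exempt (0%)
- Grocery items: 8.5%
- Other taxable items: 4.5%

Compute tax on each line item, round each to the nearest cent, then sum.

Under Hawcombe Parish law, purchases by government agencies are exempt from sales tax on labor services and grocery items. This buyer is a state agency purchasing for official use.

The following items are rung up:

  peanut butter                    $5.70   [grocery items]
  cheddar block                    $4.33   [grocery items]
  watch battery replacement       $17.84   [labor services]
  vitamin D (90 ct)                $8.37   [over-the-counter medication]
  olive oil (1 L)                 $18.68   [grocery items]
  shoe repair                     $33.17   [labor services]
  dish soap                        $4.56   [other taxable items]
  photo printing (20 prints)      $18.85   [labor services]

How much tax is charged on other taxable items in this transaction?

$0.21

Dish soap $4.56: other taxable items → 4.5% → $0.21
Tax on other taxable items = $0.21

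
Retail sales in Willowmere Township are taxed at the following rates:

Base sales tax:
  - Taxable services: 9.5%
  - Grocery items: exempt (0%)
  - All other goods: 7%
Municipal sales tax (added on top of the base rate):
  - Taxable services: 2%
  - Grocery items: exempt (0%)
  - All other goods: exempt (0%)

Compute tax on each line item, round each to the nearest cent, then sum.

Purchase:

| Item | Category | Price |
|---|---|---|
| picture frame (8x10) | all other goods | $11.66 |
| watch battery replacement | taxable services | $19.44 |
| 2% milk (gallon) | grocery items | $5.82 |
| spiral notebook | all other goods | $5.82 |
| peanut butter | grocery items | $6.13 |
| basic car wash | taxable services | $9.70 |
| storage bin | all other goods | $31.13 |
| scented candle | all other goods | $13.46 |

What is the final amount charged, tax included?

$110.87

Picture frame (8x10) $11.66: all other goods → 7% + 0% municipal = 7% → $0.82
Watch battery replacement $19.44: taxable services → 9.5% + 2% municipal = 11.5% → $2.24
2% milk (gallon) $5.82: grocery items → 0% + 0% municipal = 0% → $0.00
Spiral notebook $5.82: all other goods → 7% + 0% municipal = 7% → $0.41
Peanut butter $6.13: grocery items → 0% + 0% municipal = 0% → $0.00
Basic car wash $9.70: taxable services → 9.5% + 2% municipal = 11.5% → $1.12
Storage bin $31.13: all other goods → 7% + 0% municipal = 7% → $2.18
Scented candle $13.46: all other goods → 7% + 0% municipal = 7% → $0.94
Subtotal = $103.16; tax = $7.71; total due = $110.87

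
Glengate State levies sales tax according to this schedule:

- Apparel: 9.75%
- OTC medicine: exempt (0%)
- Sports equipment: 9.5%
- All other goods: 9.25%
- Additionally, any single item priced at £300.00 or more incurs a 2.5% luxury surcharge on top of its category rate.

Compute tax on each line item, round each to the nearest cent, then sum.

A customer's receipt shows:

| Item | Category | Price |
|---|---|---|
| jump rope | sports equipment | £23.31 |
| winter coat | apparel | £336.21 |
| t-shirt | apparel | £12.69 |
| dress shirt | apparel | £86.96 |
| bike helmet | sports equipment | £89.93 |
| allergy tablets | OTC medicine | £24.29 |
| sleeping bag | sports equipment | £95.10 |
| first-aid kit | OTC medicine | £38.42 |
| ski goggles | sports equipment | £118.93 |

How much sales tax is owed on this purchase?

£81.99

Jump rope £23.31: sports equipment → 9.5% → £2.21
Winter coat £336.21: apparel → 9.75% + 2.5% surcharge = 12.25% → £41.19
T-shirt £12.69: apparel → 9.75% → £1.24
Dress shirt £86.96: apparel → 9.75% → £8.48
Bike helmet £89.93: sports equipment → 9.5% → £8.54
Allergy tablets £24.29: OTC medicine → 0% → £0.00
Sleeping bag £95.10: sports equipment → 9.5% → £9.03
First-aid kit £38.42: OTC medicine → 0% → £0.00
Ski goggles £118.93: sports equipment → 9.5% → £11.30
Total tax = £2.21 + £41.19 + £1.24 + £8.48 + £8.54 + £9.03 + £11.30 = £81.99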